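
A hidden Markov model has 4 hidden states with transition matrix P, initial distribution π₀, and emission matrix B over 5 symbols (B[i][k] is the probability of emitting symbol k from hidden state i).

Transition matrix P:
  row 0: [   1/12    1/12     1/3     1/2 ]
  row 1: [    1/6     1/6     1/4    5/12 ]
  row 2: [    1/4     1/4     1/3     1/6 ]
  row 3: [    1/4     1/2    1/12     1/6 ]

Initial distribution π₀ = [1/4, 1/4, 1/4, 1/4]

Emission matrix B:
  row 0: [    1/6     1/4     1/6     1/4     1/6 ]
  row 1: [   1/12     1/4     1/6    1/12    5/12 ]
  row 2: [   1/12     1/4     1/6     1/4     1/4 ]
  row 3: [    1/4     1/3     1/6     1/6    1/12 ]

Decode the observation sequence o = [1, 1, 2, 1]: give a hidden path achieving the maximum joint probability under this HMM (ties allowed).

t=0: δ = [6.250e-02, 6.250e-02, 6.250e-02, 8.333e-02]  (obs o_0=1)
t=1: δ = [5.208e-03, 1.042e-02, 5.208e-03, 1.042e-02]  ψ = [3, 3, 0, 0]  (obs o_1=1)
t=2: δ = [4.340e-04, 8.681e-04, 4.340e-04, 7.234e-04]  ψ = [3, 3, 1, 1]  (obs o_2=2)
t=3: δ = [4.521e-05, 9.042e-05, 5.425e-05, 1.206e-04]  ψ = [3, 3, 1, 1]  (obs o_3=1)
backtrack: best end state = 3; path = [0, 3, 1, 3]

path = [0, 3, 1, 3]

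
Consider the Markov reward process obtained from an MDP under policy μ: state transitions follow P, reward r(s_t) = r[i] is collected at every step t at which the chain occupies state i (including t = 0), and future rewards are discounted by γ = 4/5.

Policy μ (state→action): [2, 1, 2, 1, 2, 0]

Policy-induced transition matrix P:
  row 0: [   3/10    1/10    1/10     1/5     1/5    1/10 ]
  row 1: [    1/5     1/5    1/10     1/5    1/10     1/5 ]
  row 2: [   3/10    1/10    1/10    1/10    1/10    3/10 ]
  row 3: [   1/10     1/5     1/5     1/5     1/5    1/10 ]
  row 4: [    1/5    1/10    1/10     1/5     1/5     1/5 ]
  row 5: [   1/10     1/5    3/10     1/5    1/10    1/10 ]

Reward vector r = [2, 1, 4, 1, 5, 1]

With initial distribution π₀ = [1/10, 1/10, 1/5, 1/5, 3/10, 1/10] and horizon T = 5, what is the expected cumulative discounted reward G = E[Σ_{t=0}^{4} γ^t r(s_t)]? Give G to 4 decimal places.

G = 8.2542

t=0: π = [0.1000, 0.1000, 0.2000, 0.2000, 0.3000, 0.1000], E[r] = 2.9000, γ^t·E[r] = 2.900000, running G = 2.900000
t=1: π = [0.2000, 0.1400, 0.1400, 0.1800, 0.1600, 0.1800], E[r] = 2.2600, γ^t·E[r] = 1.808000, running G = 4.708000
t=2: π = [0.1980, 0.1500, 0.1540, 0.1860, 0.1540, 0.1580], E[r] = 2.2760, γ^t·E[r] = 1.456640, running G = 6.164640
t=3: π = [0.2008, 0.1494, 0.1502, 0.1846, 0.1538, 0.1612], E[r] = 2.2666, γ^t·E[r] = 1.160499, running G = 7.325139
t=4: π = [0.2005, 0.1495, 0.1507, 0.1850, 0.1539, 0.1604], E[r] = 2.2683, γ^t·E[r] = 0.929096, running G = 8.254235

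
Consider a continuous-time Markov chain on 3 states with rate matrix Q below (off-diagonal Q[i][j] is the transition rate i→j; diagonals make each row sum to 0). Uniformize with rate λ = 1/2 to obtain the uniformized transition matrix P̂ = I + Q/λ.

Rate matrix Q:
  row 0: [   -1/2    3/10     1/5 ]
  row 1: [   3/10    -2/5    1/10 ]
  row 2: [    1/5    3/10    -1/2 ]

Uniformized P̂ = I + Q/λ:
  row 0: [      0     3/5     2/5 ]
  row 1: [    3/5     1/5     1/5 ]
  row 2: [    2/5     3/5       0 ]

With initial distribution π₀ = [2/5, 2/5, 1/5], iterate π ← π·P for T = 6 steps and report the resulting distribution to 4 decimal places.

π = [0.3475, 0.4285, 0.2240]

t=0: π = [0.4000, 0.4000, 0.2000]
t=1: π = [0.3200, 0.4400, 0.2400]
t=2: π = [0.3600, 0.4240, 0.2160]
t=3: π = [0.3408, 0.4304, 0.2288]
t=4: π = [0.3498, 0.4278, 0.2224]
t=5: π = [0.3457, 0.4289, 0.2255]
t=6: π = [0.3475, 0.4285, 0.2240]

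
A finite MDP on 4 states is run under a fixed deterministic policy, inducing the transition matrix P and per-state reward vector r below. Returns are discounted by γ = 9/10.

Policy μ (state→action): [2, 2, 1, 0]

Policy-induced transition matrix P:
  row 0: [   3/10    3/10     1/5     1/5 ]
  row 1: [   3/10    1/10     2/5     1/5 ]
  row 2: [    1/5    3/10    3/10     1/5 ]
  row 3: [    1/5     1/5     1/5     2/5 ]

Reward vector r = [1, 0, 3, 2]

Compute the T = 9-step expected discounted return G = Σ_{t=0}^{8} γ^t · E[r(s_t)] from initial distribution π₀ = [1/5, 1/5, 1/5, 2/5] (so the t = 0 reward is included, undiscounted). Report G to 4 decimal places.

G = 9.6454

t=0: π = [0.2000, 0.2000, 0.2000, 0.4000], E[r] = 1.6000, γ^t·E[r] = 1.600000, running G = 1.600000
t=1: π = [0.2400, 0.2200, 0.2600, 0.2800], E[r] = 1.5800, γ^t·E[r] = 1.422000, running G = 3.022000
t=2: π = [0.2460, 0.2280, 0.2700, 0.2560], E[r] = 1.5680, γ^t·E[r] = 1.270080, running G = 4.292080
t=3: π = [0.2474, 0.2288, 0.2726, 0.2512], E[r] = 1.5676, γ^t·E[r] = 1.142780, running G = 5.434860
t=4: π = [0.2476, 0.2291, 0.2730, 0.2502], E[r] = 1.5672, γ^t·E[r] = 1.028214, running G = 6.463074
t=5: π = [0.2477, 0.2292, 0.2731, 0.2500], E[r] = 1.5671, γ^t·E[r] = 0.925385, running G = 7.388459
t=6: π = [0.2477, 0.2292, 0.2731, 0.2500], E[r] = 1.5671, γ^t·E[r] = 0.832838, running G = 8.221297
t=7: π = [0.2477, 0.2292, 0.2731, 0.2500], E[r] = 1.5671, γ^t·E[r] = 0.749554, running G = 8.970850
t=8: π = [0.2477, 0.2292, 0.2731, 0.2500], E[r] = 1.5671, γ^t·E[r] = 0.674598, running G = 9.645448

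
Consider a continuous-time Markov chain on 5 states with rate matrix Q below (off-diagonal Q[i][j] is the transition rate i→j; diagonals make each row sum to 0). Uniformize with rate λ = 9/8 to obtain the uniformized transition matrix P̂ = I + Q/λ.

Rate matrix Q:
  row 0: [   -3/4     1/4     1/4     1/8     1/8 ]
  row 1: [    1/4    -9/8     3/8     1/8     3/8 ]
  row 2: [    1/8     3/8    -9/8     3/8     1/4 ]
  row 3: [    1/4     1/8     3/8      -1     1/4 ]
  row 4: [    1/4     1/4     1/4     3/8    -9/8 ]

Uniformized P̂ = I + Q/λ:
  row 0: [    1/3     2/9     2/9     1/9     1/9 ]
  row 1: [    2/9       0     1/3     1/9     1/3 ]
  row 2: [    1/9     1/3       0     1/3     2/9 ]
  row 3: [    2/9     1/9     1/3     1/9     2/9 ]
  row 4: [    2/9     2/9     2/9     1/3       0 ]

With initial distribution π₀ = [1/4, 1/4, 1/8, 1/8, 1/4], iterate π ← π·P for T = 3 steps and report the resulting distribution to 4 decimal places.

t=0: π = [0.2500, 0.2500, 0.1250, 0.1250, 0.2500]
t=1: π = [0.2361, 0.1667, 0.2361, 0.1944, 0.1667]
t=2: π = [0.2222, 0.1898, 0.2099, 0.2006, 0.1775]
t=3: π = [0.2236, 0.1811, 0.2190, 0.1972, 0.1792]

π = [0.2236, 0.1811, 0.2190, 0.1972, 0.1792]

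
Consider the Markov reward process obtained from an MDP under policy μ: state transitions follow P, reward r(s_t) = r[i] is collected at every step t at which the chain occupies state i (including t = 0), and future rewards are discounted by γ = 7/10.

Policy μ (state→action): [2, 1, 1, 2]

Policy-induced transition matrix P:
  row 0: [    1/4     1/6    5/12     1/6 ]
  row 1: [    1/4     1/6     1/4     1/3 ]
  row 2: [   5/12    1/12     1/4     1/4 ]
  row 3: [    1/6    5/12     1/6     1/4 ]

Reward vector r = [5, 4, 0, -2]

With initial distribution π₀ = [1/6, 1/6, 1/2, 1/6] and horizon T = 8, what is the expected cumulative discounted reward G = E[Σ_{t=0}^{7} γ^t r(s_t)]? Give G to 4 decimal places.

t=0: π = [0.1667, 0.1667, 0.5000, 0.1667], E[r] = 1.1667, γ^t·E[r] = 1.166667, running G = 1.166667
t=1: π = [0.3194, 0.1667, 0.2639, 0.2500], E[r] = 1.7639, γ^t·E[r] = 1.234722, running G = 2.401389
t=2: π = [0.2731, 0.2072, 0.2824, 0.2373], E[r] = 1.7199, γ^t·E[r] = 0.842755, running G = 3.244144
t=3: π = [0.2773, 0.2024, 0.2758, 0.2445], E[r] = 1.7073, γ^t·E[r] = 0.585594, running G = 3.829738
t=4: π = [0.2756, 0.2048, 0.2758, 0.2438], E[r] = 1.7096, γ^t·E[r] = 0.410485, running G = 4.240223
t=5: π = [0.2757, 0.2046, 0.2756, 0.2441], E[r] = 1.7086, γ^t·E[r] = 0.287161, running G = 4.527384
t=6: π = [0.2756, 0.2047, 0.2756, 0.2441], E[r] = 1.7087, γ^t·E[r] = 0.201028, running G = 4.728412
t=7: π = [0.2756, 0.2047, 0.2756, 0.2441], E[r] = 1.7087, γ^t·E[r] = 0.140715, running G = 4.869127

G = 4.8691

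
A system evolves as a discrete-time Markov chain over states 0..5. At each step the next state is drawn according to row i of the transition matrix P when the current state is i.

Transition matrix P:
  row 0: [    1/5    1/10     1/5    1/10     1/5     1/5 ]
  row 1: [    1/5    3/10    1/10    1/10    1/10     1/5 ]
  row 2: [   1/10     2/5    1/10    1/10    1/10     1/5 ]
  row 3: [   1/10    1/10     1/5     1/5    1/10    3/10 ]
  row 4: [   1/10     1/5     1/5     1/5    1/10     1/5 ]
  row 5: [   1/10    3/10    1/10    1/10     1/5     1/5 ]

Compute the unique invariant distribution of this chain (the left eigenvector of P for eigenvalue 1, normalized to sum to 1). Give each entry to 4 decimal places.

π = [0.1386, 0.2475, 0.1400, 0.1261, 0.1351, 0.2126]

Balance equations π_j = Σ_i π_i·P[i][j]:
  π_0 = 1/5·π_0 + 1/5·π_1 + 1/10·π_2 + 1/10·π_3 + 1/10·π_4 + 1/10·π_5
  π_1 = 1/10·π_0 + 3/10·π_1 + 2/5·π_2 + 1/10·π_3 + 1/5·π_4 + 3/10·π_5
  π_2 = 1/5·π_0 + 1/10·π_1 + 1/10·π_2 + 1/5·π_3 + 1/5·π_4 + 1/10·π_5
  π_3 = 1/10·π_0 + 1/10·π_1 + 1/10·π_2 + 1/5·π_3 + 1/5·π_4 + 1/10·π_5
  π_4 = 1/5·π_0 + 1/10·π_1 + 1/10·π_2 + 1/10·π_3 + 1/10·π_4 + 1/5·π_5
  normalize: π_0 + π_1 + π_2 + π_3 + π_4 + π_5 = 1
Solving the linear system gives exactly π = [12740/91909, 22751/91909, 12866/91909, 11592/91909, 12419/91909, 19541/91909].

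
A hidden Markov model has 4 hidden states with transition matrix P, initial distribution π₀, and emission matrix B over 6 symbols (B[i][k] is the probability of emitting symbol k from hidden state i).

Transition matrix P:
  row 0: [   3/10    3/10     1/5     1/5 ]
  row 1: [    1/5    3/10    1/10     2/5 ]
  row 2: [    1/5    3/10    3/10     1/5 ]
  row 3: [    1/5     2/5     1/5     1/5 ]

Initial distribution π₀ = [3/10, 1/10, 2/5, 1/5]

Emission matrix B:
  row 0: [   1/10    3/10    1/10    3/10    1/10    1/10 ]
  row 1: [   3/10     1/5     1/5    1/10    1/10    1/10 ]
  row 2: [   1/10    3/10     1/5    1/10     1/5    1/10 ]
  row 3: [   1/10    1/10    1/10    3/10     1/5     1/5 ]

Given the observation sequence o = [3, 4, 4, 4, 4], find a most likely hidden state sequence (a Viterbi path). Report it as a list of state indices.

path = [0, 2, 2, 2, 2]

t=0: δ = [9.000e-02, 1.000e-02, 4.000e-02, 6.000e-02]  (obs o_0=3)
t=1: δ = [2.700e-03, 2.700e-03, 3.600e-03, 3.600e-03]  ψ = [0, 0, 0, 0]  (obs o_1=4)
t=2: δ = [8.100e-05, 1.440e-04, 2.160e-04, 2.160e-04]  ψ = [0, 3, 2, 1]  (obs o_2=4)
t=3: δ = [4.320e-06, 8.640e-06, 1.296e-05, 1.152e-05]  ψ = [2, 3, 2, 1]  (obs o_3=4)
t=4: δ = [2.592e-07, 4.608e-07, 7.776e-07, 6.912e-07]  ψ = [2, 3, 2, 1]  (obs o_4=4)
backtrack: best end state = 2; path = [0, 2, 2, 2, 2]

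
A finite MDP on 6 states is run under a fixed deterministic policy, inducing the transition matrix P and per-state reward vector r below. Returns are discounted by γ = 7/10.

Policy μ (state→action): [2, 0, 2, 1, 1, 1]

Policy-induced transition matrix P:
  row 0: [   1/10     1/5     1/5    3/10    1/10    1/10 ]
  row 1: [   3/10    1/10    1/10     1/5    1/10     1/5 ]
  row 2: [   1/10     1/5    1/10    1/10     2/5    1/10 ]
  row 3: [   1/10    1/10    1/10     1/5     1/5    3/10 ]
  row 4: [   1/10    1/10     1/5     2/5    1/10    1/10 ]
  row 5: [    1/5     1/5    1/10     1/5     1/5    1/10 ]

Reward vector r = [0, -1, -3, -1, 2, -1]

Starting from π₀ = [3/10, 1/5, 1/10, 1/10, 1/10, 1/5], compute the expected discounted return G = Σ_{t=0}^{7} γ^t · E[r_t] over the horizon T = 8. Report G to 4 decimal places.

t=0: π = [0.3000, 0.2000, 0.1000, 0.1000, 0.1000, 0.2000], E[r] = -0.6000, γ^t·E[r] = -0.600000, running G = -0.600000
t=1: π = [0.1600, 0.1600, 0.1400, 0.2400, 0.1600, 0.1400], E[r] = -0.6400, γ^t·E[r] = -0.448000, running G = -1.048000
t=2: π = [0.1460, 0.1440, 0.1320, 0.2340, 0.1800, 0.1640], E[r] = -0.5780, γ^t·E[r] = -0.283220, running G = -1.331220
t=3: π = [0.1452, 0.1442, 0.1326, 0.2374, 0.1794, 0.1612], E[r] = -0.5818, γ^t·E[r] = -0.199557, running G = -1.530777
t=4: π = [0.1450, 0.1439, 0.1325, 0.2371, 0.1796, 0.1619], E[r] = -0.5810, γ^t·E[r] = -0.139508, running G = -1.670285
t=5: π = [0.1450, 0.1439, 0.1325, 0.2372, 0.1796, 0.1618], E[r] = -0.5810, γ^t·E[r] = -0.097653, running G = -1.767938
t=6: π = [0.1450, 0.1439, 0.1325, 0.2372, 0.1796, 0.1618], E[r] = -0.5810, γ^t·E[r] = -0.068359, running G = -1.836297
t=7: π = [0.1450, 0.1439, 0.1325, 0.2372, 0.1796, 0.1618], E[r] = -0.5810, γ^t·E[r] = -0.047851, running G = -1.884148

G = -1.8841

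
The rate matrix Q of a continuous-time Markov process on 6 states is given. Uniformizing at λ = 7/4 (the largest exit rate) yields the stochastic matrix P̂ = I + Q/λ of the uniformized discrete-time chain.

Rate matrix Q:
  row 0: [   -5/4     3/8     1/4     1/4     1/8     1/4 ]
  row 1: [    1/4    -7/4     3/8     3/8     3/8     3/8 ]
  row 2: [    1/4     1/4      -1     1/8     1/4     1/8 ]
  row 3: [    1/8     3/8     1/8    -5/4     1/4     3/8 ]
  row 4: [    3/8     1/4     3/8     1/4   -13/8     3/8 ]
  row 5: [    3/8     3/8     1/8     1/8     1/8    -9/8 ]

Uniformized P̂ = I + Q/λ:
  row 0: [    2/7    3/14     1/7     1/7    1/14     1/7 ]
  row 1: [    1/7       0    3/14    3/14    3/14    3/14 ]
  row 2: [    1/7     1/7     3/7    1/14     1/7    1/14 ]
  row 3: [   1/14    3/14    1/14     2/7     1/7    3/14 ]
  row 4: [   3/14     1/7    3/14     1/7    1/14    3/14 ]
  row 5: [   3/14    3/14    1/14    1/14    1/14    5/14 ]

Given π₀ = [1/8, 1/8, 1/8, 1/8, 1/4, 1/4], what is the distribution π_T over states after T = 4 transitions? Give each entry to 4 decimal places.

π = [0.1813, 0.1583, 0.1920, 0.1470, 0.1182, 0.2032]

t=0: π = [0.1250, 0.1250, 0.1250, 0.1250, 0.2500, 0.2500]
t=1: π = [0.1875, 0.1607, 0.1786, 0.1429, 0.1071, 0.2232]
t=2: π = [0.1830, 0.1594, 0.1869, 0.1460, 0.1173, 0.2073]
t=3: π = [0.1818, 0.1584, 0.1908, 0.1470, 0.1180, 0.2041]
t=4: π = [0.1813, 0.1583, 0.1920, 0.1470, 0.1182, 0.2032]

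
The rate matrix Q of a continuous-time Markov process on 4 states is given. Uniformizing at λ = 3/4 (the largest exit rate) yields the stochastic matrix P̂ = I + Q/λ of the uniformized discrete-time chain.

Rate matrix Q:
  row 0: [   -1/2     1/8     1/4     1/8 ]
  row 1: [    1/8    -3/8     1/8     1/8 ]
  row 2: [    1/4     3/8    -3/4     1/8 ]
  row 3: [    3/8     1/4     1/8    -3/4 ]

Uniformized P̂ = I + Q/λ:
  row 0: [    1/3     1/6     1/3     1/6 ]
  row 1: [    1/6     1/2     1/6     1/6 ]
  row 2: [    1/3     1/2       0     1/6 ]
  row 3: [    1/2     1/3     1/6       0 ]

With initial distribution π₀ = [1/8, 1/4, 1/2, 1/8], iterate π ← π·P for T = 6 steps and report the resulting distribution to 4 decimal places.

π = [0.2941, 0.3781, 0.1849, 0.1429]

t=0: π = [0.1250, 0.2500, 0.5000, 0.1250]
t=1: π = [0.3125, 0.4375, 0.1042, 0.1458]
t=2: π = [0.2847, 0.3715, 0.2014, 0.1424]
t=3: π = [0.2951, 0.3814, 0.1806, 0.1429]
t=4: π = [0.2936, 0.3778, 0.1858, 0.1428]
t=5: π = [0.2942, 0.3783, 0.1846, 0.1429]
t=6: π = [0.2941, 0.3781, 0.1849, 0.1429]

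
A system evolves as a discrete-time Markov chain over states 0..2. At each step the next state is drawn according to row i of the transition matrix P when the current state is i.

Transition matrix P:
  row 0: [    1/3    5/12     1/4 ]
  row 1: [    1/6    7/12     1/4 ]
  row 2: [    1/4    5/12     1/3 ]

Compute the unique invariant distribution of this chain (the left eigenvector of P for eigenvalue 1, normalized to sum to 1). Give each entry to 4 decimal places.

Balance equations π_j = Σ_i π_i·P[i][j]:
  π_0 = 1/3·π_0 + 1/6·π_1 + 1/4·π_2
  π_1 = 5/12·π_0 + 7/12·π_1 + 5/12·π_2
  normalize: π_0 + π_1 + π_2 = 1
Solving the linear system gives exactly π = [5/22, 1/2, 3/11].

π = [0.2273, 0.5000, 0.2727]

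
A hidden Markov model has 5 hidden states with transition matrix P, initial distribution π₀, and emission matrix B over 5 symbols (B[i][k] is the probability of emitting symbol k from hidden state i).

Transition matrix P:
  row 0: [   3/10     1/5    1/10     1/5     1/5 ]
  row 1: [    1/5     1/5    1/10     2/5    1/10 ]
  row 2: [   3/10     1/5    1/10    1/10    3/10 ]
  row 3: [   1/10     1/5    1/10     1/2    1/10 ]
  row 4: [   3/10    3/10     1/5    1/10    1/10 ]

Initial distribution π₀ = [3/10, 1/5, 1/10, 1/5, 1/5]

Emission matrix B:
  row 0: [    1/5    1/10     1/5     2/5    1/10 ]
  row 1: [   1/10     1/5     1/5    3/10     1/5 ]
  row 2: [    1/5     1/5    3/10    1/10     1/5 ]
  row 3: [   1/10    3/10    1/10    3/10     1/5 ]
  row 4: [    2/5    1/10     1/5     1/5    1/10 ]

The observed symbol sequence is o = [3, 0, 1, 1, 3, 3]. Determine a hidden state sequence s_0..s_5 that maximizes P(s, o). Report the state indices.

t=0: δ = [1.200e-01, 6.000e-02, 1.000e-02, 6.000e-02, 4.000e-02]  (obs o_0=3)
t=1: δ = [7.200e-03, 2.400e-03, 2.400e-03, 3.000e-03, 9.600e-03]  ψ = [0, 0, 0, 3, 0]  (obs o_1=0)
t=2: δ = [2.880e-04, 5.760e-04, 3.840e-04, 4.500e-04, 1.440e-04]  ψ = [4, 4, 4, 3, 0]  (obs o_2=1)
t=3: δ = [1.152e-05, 2.304e-05, 1.152e-05, 6.912e-05, 1.152e-05]  ψ = [1, 1, 1, 1, 2]  (obs o_3=1)
t=4: δ = [2.765e-06, 4.147e-06, 6.912e-07, 1.037e-05, 1.382e-06]  ψ = [3, 3, 3, 3, 3]  (obs o_4=3)
t=5: δ = [4.147e-07, 6.221e-07, 1.037e-07, 1.555e-06, 2.074e-07]  ψ = [3, 3, 3, 3, 3]  (obs o_5=3)
backtrack: best end state = 3; path = [0, 4, 1, 3, 3, 3]

path = [0, 4, 1, 3, 3, 3]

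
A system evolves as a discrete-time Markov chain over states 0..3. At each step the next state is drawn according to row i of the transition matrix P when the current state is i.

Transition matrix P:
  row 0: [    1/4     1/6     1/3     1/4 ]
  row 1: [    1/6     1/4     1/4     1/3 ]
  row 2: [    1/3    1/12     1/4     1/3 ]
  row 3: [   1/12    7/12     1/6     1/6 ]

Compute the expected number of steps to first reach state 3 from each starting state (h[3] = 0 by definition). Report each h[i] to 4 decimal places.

h = [3.4776, 3.1837, 3.2327, 0.0000]

First-step conditioning: h[3] = 0; for i ≠ 3, h[i] = 1 + Σ_k P[i][k]·h[k].
  h[0] = 1 + 1/4·h[0] + 1/6·h[1] + 1/3·h[2]
  h[1] = 1 + 1/6·h[0] + 1/4·h[1] + 1/4·h[2]
  h[2] = 1 + 1/3·h[0] + 1/12·h[1] + 1/4·h[2]
Solving the 3×3 linear system over states ≠ 3 gives exactly h = [852/245, 156/49, 792/245, 0] (h[3] = 0 is the target).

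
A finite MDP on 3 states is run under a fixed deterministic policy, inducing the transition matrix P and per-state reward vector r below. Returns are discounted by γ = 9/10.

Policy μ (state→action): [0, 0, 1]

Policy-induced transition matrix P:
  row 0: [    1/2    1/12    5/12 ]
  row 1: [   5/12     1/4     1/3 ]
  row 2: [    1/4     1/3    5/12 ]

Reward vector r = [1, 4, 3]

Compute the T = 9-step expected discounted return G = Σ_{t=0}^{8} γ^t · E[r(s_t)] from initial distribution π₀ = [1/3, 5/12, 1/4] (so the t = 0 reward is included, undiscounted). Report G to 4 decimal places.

t=0: π = [0.3333, 0.4167, 0.2500], E[r] = 2.7500, γ^t·E[r] = 2.750000, running G = 2.750000
t=1: π = [0.4028, 0.2153, 0.3819], E[r] = 2.4097, γ^t·E[r] = 2.168750, running G = 4.918750
t=2: π = [0.3866, 0.2147, 0.3987], E[r] = 2.4416, γ^t·E[r] = 1.977656, running G = 6.896406
t=3: π = [0.3824, 0.2188, 0.3988], E[r] = 2.4539, γ^t·E[r] = 1.788926, running G = 8.685332
t=4: π = [0.3821, 0.2195, 0.3984], E[r] = 2.4553, γ^t·E[r] = 1.610953, running G = 10.296285
t=5: π = [0.3821, 0.2195, 0.3984], E[r] = 2.4553, γ^t·E[r] = 1.449844, running G = 11.746129
t=6: π = [0.3821, 0.2195, 0.3984], E[r] = 2.4553, γ^t·E[r] = 1.304842, running G = 13.050971
t=7: π = [0.3821, 0.2195, 0.3984], E[r] = 2.4553, γ^t·E[r] = 1.174355, running G = 14.225326
t=8: π = [0.3821, 0.2195, 0.3984], E[r] = 2.4553, γ^t·E[r] = 1.056919, running G = 15.282245

G = 15.2822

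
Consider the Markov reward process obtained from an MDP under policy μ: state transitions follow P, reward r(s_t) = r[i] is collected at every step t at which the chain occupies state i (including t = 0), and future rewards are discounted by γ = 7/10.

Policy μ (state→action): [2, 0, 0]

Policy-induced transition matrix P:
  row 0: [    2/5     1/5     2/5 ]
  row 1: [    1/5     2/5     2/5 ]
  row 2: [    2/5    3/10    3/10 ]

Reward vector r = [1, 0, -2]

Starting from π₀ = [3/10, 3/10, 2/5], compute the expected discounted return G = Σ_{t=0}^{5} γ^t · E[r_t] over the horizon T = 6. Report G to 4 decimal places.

G = -1.2464

t=0: π = [0.3000, 0.3000, 0.4000], E[r] = -0.5000, γ^t·E[r] = -0.500000, running G = -0.500000
t=1: π = [0.3400, 0.3000, 0.3600], E[r] = -0.3800, γ^t·E[r] = -0.266000, running G = -0.766000
t=2: π = [0.3400, 0.2960, 0.3640], E[r] = -0.3880, γ^t·E[r] = -0.190120, running G = -0.956120
t=3: π = [0.3408, 0.2956, 0.3636], E[r] = -0.3864, γ^t·E[r] = -0.132535, running G = -1.088655
t=4: π = [0.3409, 0.2955, 0.3636], E[r] = -0.3864, γ^t·E[r] = -0.092775, running G = -1.181430
t=5: π = [0.3409, 0.2955, 0.3636], E[r] = -0.3864, γ^t·E[r] = -0.064937, running G = -1.246367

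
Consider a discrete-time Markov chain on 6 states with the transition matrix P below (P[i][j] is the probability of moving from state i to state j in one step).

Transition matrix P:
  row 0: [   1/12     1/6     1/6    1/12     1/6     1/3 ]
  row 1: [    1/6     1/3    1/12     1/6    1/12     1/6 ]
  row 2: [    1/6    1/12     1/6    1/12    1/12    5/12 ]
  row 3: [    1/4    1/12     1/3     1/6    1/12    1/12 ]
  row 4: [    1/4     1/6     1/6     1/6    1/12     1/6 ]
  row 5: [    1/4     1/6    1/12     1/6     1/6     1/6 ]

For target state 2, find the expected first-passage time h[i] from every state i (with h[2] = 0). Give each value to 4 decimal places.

First-step conditioning: h[2] = 0; for i ≠ 2, h[i] = 1 + Σ_k P[i][k]·h[k].
  h[0] = 1 + 1/12·h[0] + 1/6·h[1] + 1/12·h[3] + 1/6·h[4] + 1/3·h[5]
  h[1] = 1 + 1/6·h[0] + 1/3·h[1] + 1/6·h[3] + 1/12·h[4] + 1/6·h[5]
  h[3] = 1 + 1/4·h[0] + 1/12·h[1] + 1/6·h[3] + 1/12·h[4] + 1/12·h[5]
  h[4] = 1 + 1/4·h[0] + 1/6·h[1] + 1/6·h[3] + 1/12·h[4] + 1/6·h[5]
  h[5] = 1 + 1/4·h[0] + 1/6·h[1] + 1/6·h[3] + 1/6·h[4] + 1/6·h[5]
Solving the 5×5 linear system over states ≠ 2 gives exactly h = [41348/6479, 44278/6479, 0, 33012/6479, 40344/6479, 43706/6479] (h[2] = 0 is the target).

h = [6.3818, 6.8341, 0.0000, 5.0952, 6.2269, 6.7458]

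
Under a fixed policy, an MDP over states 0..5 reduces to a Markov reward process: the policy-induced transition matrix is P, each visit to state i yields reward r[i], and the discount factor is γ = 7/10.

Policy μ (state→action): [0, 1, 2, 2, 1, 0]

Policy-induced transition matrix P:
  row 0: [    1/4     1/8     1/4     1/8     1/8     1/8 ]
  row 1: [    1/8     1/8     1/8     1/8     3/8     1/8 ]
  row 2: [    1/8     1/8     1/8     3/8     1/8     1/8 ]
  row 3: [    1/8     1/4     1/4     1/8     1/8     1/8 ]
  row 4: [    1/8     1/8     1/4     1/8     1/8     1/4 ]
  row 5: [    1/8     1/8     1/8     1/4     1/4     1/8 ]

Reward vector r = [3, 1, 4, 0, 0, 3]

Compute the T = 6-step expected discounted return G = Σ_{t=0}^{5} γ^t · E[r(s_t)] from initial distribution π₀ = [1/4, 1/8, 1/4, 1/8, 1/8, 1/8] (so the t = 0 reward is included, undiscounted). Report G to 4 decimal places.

G = 5.7081

t=0: π = [0.2500, 0.1250, 0.2500, 0.1250, 0.1250, 0.1250], E[r] = 2.2500, γ^t·E[r] = 2.250000, running G = 2.250000
t=1: π = [0.1563, 0.1406, 0.1875, 0.2031, 0.1719, 0.1406], E[r] = 1.7813, γ^t·E[r] = 1.246875, running G = 3.496875
t=2: π = [0.1445, 0.1504, 0.1914, 0.1895, 0.1777, 0.1465], E[r] = 1.7891, γ^t·E[r] = 0.876641, running G = 4.373516
t=3: π = [0.1431, 0.1487, 0.1890, 0.1912, 0.1809, 0.1472], E[r] = 1.7754, γ^t·E[r] = 0.608959, running G = 4.982475
t=4: π = [0.1429, 0.1489, 0.1894, 0.1906, 0.1806, 0.1476], E[r] = 1.7780, γ^t·E[r] = 0.426887, running G = 5.409361
t=5: π = [0.1429, 0.1488, 0.1893, 0.1908, 0.1807, 0.1476], E[r] = 1.7772, γ^t·E[r] = 0.298690, running G = 5.708051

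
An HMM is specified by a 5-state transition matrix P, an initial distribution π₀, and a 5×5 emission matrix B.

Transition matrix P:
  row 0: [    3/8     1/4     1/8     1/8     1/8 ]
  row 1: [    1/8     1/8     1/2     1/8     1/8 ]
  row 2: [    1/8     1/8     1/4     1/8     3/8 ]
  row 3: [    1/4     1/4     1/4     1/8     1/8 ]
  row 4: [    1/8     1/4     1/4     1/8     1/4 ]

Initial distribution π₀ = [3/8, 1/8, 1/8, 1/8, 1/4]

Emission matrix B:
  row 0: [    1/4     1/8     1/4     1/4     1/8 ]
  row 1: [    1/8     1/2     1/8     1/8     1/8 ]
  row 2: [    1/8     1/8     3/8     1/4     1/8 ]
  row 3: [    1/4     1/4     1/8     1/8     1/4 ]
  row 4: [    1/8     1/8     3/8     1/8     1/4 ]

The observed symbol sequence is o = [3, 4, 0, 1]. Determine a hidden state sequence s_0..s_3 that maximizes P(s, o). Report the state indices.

path = [0, 0, 0, 1]

t=0: δ = [9.375e-02, 1.562e-02, 3.125e-02, 1.562e-02, 3.125e-02]  (obs o_0=3)
t=1: δ = [4.395e-03, 2.930e-03, 1.465e-03, 2.930e-03, 2.930e-03]  ψ = [0, 0, 0, 0, 0]  (obs o_1=4)
t=2: δ = [4.120e-04, 1.373e-04, 1.831e-04, 1.373e-04, 9.155e-05]  ψ = [0, 0, 1, 0, 4]  (obs o_2=0)
t=3: δ = [1.931e-05, 5.150e-05, 8.583e-06, 1.287e-05, 8.583e-06]  ψ = [0, 0, 1, 0, 2]  (obs o_3=1)
backtrack: best end state = 1; path = [0, 0, 0, 1]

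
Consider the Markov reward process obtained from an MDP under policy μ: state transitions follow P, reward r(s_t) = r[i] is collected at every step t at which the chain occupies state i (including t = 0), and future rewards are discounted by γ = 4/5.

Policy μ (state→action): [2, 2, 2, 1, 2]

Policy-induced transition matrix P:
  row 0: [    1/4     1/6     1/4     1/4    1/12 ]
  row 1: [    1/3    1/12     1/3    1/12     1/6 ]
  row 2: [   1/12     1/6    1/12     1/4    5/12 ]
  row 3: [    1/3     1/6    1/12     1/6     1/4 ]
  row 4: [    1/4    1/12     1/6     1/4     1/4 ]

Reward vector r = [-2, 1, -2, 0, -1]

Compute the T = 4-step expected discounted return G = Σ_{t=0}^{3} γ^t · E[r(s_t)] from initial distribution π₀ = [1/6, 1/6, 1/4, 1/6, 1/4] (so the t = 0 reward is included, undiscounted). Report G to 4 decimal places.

G = -2.7553

t=0: π = [0.1667, 0.1667, 0.2500, 0.1667, 0.2500], E[r] = -0.9167, γ^t·E[r] = -0.916667, running G = -0.916667
t=1: π = [0.2361, 0.1319, 0.1736, 0.2083, 0.2500], E[r] = -0.9375, γ^t·E[r] = -0.750000, running G = -1.666667
t=2: π = [0.2494, 0.1348, 0.1765, 0.2106, 0.2286], E[r] = -0.9456, γ^t·E[r] = -0.605185, running G = -2.271852
t=3: π = [0.2494, 0.1364, 0.1777, 0.2100, 0.2266], E[r] = -0.9443, γ^t·E[r] = -0.483481, running G = -2.755333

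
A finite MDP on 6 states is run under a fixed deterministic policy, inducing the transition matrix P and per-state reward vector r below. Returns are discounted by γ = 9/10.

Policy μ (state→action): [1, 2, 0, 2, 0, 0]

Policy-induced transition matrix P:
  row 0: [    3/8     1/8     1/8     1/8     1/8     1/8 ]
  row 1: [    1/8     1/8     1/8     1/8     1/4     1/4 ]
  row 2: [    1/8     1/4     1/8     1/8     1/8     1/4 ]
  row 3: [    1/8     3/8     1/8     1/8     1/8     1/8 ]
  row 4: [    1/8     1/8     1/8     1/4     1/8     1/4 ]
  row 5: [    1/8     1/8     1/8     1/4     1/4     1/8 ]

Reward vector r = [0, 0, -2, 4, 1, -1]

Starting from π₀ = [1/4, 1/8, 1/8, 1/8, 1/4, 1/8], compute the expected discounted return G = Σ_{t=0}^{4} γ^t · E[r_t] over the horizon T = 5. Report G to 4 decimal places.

G = 1.6445

t=0: π = [0.2500, 0.1250, 0.1250, 0.1250, 0.2500, 0.1250], E[r] = 0.3750, γ^t·E[r] = 0.375000, running G = 0.375000
t=1: π = [0.1875, 0.1719, 0.1250, 0.1719, 0.1563, 0.1875], E[r] = 0.4063, γ^t·E[r] = 0.365625, running G = 0.740625
t=2: π = [0.1719, 0.1836, 0.1250, 0.1680, 0.1699, 0.1816], E[r] = 0.4102, γ^t·E[r] = 0.332227, running G = 1.072852
t=3: π = [0.1680, 0.1826, 0.1250, 0.1689, 0.1707, 0.1848], E[r] = 0.4116, γ^t·E[r] = 0.300072, running G = 1.372923
t=4: π = [0.1670, 0.1829, 0.1250, 0.1694, 0.1709, 0.1848], E[r] = 0.4139, γ^t·E[r] = 0.271546, running G = 1.644470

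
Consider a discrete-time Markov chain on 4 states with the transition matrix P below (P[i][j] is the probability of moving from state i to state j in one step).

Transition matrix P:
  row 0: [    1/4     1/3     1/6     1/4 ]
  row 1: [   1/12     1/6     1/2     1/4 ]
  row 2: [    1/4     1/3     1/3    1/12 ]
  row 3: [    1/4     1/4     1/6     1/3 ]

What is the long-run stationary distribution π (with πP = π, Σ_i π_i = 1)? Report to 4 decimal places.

Balance equations π_j = Σ_i π_i·P[i][j]:
  π_0 = 1/4·π_0 + 1/12·π_1 + 1/4·π_2 + 1/4·π_3
  π_1 = 1/3·π_0 + 1/6·π_1 + 1/3·π_2 + 1/4·π_3
  π_2 = 1/6·π_0 + 1/2·π_1 + 1/3·π_2 + 1/6·π_3
  normalize: π_0 + π_1 + π_2 + π_3 = 1
Solving the linear system gives exactly π = [157/766, 207/766, 118/383, 83/383].

π = [0.2050, 0.2702, 0.3081, 0.2167]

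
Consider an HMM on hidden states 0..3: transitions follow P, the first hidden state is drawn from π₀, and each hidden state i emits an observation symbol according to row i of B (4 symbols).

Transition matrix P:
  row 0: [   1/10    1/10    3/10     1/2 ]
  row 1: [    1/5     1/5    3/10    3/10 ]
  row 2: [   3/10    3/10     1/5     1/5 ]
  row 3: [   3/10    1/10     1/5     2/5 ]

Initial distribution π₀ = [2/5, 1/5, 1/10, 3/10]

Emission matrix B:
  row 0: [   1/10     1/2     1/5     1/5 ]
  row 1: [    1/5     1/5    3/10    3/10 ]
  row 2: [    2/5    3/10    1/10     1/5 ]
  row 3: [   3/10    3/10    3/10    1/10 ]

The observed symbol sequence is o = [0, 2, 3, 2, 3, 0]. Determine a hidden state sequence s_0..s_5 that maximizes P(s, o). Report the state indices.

t=0: δ = [4.000e-02, 4.000e-02, 4.000e-02, 9.000e-02]  (obs o_0=0)
t=1: δ = [5.400e-03, 3.600e-03, 1.800e-03, 1.080e-02]  ψ = [3, 2, 3, 3]  (obs o_1=2)
t=2: δ = [6.480e-04, 3.240e-04, 4.320e-04, 4.320e-04]  ψ = [3, 3, 3, 3]  (obs o_2=3)
t=3: δ = [2.592e-05, 3.888e-05, 1.944e-05, 9.720e-05]  ψ = [2, 2, 0, 0]  (obs o_3=2)
t=4: δ = [5.832e-06, 2.916e-06, 3.888e-06, 3.888e-06]  ψ = [3, 3, 3, 3]  (obs o_4=3)
t=5: δ = [1.166e-07, 2.333e-07, 6.998e-07, 8.748e-07]  ψ = [2, 2, 0, 0]  (obs o_5=0)
backtrack: best end state = 3; path = [3, 3, 0, 3, 0, 3]

path = [3, 3, 0, 3, 0, 3]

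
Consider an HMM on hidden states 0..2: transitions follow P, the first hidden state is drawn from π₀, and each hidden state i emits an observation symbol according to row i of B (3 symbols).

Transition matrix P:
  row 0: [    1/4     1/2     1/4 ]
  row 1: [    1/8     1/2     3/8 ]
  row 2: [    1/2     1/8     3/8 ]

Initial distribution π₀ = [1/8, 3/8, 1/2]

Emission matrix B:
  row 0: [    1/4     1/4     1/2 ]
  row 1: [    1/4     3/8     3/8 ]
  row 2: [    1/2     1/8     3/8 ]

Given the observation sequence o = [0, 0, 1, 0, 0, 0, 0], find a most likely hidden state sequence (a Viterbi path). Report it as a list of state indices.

t=0: δ = [3.125e-02, 9.375e-02, 2.500e-01]  (obs o_0=0)
t=1: δ = [3.125e-02, 1.172e-02, 4.688e-02]  ψ = [2, 1, 2]  (obs o_1=0)
t=2: δ = [5.859e-03, 5.859e-03, 2.197e-03]  ψ = [2, 0, 2]  (obs o_2=1)
t=3: δ = [3.662e-04, 7.324e-04, 1.099e-03]  ψ = [0, 0, 1]  (obs o_3=0)
t=4: δ = [1.373e-04, 9.155e-05, 2.060e-04]  ψ = [2, 1, 2]  (obs o_4=0)
t=5: δ = [2.575e-05, 1.717e-05, 3.862e-05]  ψ = [2, 0, 2]  (obs o_5=0)
t=6: δ = [4.828e-06, 3.219e-06, 7.242e-06]  ψ = [2, 0, 2]  (obs o_6=0)
backtrack: best end state = 2; path = [2, 0, 1, 2, 2, 2, 2]

path = [2, 0, 1, 2, 2, 2, 2]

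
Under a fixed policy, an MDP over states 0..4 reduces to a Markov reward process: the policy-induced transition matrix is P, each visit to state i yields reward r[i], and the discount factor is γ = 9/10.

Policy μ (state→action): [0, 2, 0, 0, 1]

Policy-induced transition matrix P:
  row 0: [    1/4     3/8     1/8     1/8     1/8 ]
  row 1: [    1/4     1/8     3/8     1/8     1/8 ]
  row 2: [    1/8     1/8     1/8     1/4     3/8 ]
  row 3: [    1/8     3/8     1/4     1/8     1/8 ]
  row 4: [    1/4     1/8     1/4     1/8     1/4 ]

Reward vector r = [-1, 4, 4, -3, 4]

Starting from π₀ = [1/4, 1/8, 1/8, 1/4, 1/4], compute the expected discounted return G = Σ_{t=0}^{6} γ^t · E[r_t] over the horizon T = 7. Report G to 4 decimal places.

G = 9.1451

t=0: π = [0.2500, 0.1250, 0.1250, 0.2500, 0.2500], E[r] = 1.0000, γ^t·E[r] = 1.000000, running G = 1.000000
t=1: π = [0.2031, 0.2500, 0.2188, 0.1406, 0.1875], E[r] = 2.0000, γ^t·E[r] = 1.800000, running G = 2.800000
t=2: π = [0.2051, 0.2109, 0.2285, 0.1523, 0.2031], E[r] = 1.9082, γ^t·E[r] = 1.545645, running G = 4.345645
t=3: π = [0.2024, 0.2144, 0.2222, 0.1536, 0.2075], E[r] = 1.9131, γ^t·E[r] = 1.394640, running G = 5.740284
t=4: π = [0.2030, 0.2140, 0.2237, 0.1528, 0.2065], E[r] = 1.9154, γ^t·E[r] = 1.256717, running G = 6.997002
t=5: π = [0.2029, 0.2140, 0.2234, 0.1530, 0.2067], E[r] = 1.9146, γ^t·E[r] = 1.130523, running G = 8.127525
t=6: π = [0.2030, 0.2140, 0.2235, 0.1529, 0.2067], E[r] = 1.9148, γ^t·E[r] = 1.017578, running G = 9.145103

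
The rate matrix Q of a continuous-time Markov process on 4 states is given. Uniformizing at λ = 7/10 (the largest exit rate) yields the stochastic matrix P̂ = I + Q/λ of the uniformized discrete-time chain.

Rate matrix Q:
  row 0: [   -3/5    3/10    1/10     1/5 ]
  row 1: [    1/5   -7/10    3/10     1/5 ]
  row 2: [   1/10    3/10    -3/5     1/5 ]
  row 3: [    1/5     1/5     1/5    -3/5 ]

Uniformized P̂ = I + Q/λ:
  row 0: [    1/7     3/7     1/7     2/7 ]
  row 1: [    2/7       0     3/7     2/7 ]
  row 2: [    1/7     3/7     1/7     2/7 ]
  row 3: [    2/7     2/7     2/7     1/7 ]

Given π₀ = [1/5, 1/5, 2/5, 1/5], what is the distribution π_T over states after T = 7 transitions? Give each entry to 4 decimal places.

π = [0.2178, 0.2753, 0.2570, 0.2500]

t=0: π = [0.2000, 0.2000, 0.4000, 0.2000]
t=1: π = [0.2000, 0.3143, 0.2286, 0.2571]
t=2: π = [0.2245, 0.2571, 0.2694, 0.2490]
t=3: π = [0.2152, 0.2828, 0.2519, 0.2501]
t=4: π = [0.2190, 0.2716, 0.2594, 0.2500]
t=5: π = [0.2174, 0.2764, 0.2562, 0.2500]
t=6: π = [0.2181, 0.2744, 0.2576, 0.2500]
t=7: π = [0.2178, 0.2753, 0.2570, 0.2500]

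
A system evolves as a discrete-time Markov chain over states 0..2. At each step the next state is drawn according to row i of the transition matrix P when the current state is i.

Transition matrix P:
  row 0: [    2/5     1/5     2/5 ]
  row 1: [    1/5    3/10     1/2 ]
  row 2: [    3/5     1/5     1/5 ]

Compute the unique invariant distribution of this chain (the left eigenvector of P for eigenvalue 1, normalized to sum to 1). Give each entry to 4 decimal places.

Balance equations π_j = Σ_i π_i·P[i][j]:
  π_0 = 2/5·π_0 + 1/5·π_1 + 3/5·π_2
  π_1 = 1/5·π_0 + 3/10·π_1 + 1/5·π_2
  normalize: π_0 + π_1 + π_2 = 1
Solving the linear system gives exactly π = [23/54, 2/9, 19/54].

π = [0.4259, 0.2222, 0.3519]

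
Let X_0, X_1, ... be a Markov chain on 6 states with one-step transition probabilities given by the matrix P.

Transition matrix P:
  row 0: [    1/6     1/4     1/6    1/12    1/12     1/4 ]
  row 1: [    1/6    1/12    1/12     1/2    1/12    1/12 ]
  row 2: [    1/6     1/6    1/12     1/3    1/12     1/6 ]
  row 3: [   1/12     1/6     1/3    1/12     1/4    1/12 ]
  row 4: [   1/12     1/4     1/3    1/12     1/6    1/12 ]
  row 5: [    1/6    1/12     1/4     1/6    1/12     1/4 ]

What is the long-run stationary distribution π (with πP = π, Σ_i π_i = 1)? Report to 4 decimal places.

π = [0.1379, 0.1631, 0.2058, 0.2151, 0.1300, 0.1482]

Balance equations π_j = Σ_i π_i·P[i][j]:
  π_0 = 1/6·π_0 + 1/6·π_1 + 1/6·π_2 + 1/12·π_3 + 1/12·π_4 + 1/6·π_5
  π_1 = 1/4·π_0 + 1/12·π_1 + 1/6·π_2 + 1/6·π_3 + 1/4·π_4 + 1/12·π_5
  π_2 = 1/6·π_0 + 1/12·π_1 + 1/12·π_2 + 1/3·π_3 + 1/3·π_4 + 1/4·π_5
  π_3 = 1/12·π_0 + 1/2·π_1 + 1/3·π_2 + 1/12·π_3 + 1/12·π_4 + 1/6·π_5
  π_4 = 1/12·π_0 + 1/12·π_1 + 1/12·π_2 + 1/4·π_3 + 1/6·π_4 + 1/12·π_5
  normalize: π_0 + π_1 + π_2 + π_3 + π_4 + π_5 = 1
Solving the linear system gives exactly π = [19366/140425, 9159/56170, 28898/140425, 30201/140425, 18257/140425, 41611/280850].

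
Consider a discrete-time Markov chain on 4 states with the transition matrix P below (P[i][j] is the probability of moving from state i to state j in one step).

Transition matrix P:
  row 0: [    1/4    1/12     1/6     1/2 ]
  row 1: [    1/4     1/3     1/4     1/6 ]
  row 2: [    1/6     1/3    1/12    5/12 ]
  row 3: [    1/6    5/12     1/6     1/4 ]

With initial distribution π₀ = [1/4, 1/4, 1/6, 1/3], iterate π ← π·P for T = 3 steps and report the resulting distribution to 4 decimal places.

t=0: π = [0.2500, 0.2500, 0.1667, 0.3333]
t=1: π = [0.2083, 0.2986, 0.1736, 0.3194]
t=2: π = [0.2089, 0.3079, 0.1771, 0.3061]
t=3: π = [0.2097, 0.3066, 0.1776, 0.3061]

π = [0.2097, 0.3066, 0.1776, 0.3061]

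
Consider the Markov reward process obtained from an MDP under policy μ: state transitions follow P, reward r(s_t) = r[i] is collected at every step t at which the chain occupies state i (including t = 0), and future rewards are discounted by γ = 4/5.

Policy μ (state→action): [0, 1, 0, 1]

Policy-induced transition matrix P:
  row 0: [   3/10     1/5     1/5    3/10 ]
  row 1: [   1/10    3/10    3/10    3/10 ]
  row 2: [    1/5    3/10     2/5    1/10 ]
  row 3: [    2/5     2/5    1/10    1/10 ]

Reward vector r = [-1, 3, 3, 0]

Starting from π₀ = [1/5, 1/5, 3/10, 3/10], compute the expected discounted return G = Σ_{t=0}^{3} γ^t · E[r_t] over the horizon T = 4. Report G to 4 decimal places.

G = 4.0907

t=0: π = [0.2000, 0.2000, 0.3000, 0.3000], E[r] = 1.3000, γ^t·E[r] = 1.300000, running G = 1.300000
t=1: π = [0.2600, 0.3100, 0.2500, 0.1800], E[r] = 1.4200, γ^t·E[r] = 1.136000, running G = 2.436000
t=2: π = [0.2310, 0.2920, 0.2630, 0.2140], E[r] = 1.4340, γ^t·E[r] = 0.917760, running G = 3.353760
t=3: π = [0.2367, 0.2983, 0.2604, 0.2046], E[r] = 1.4394, γ^t·E[r] = 0.736973, running G = 4.090733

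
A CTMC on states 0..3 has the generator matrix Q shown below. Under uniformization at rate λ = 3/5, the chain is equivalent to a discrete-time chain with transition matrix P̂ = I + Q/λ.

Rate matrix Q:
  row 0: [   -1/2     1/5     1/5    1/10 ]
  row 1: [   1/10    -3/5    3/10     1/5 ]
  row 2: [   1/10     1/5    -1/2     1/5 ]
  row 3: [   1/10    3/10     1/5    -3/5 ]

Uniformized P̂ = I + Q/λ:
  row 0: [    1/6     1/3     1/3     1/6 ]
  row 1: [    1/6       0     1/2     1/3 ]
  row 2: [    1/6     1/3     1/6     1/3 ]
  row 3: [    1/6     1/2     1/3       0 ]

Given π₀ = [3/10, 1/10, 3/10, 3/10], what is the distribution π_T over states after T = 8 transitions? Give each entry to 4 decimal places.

t=0: π = [0.3000, 0.1000, 0.3000, 0.3000]
t=1: π = [0.1667, 0.3500, 0.3000, 0.1833]
t=2: π = [0.1667, 0.2472, 0.3417, 0.2444]
t=3: π = [0.1667, 0.2917, 0.3176, 0.2241]
t=4: π = [0.1667, 0.2735, 0.3290, 0.2309]
t=5: π = [0.1667, 0.2807, 0.3241, 0.2286]
t=6: π = [0.1667, 0.2779, 0.3261, 0.2294]
t=7: π = [0.1667, 0.2789, 0.3253, 0.2291]
t=8: π = [0.1667, 0.2785, 0.3256, 0.2292]

π = [0.1667, 0.2785, 0.3256, 0.2292]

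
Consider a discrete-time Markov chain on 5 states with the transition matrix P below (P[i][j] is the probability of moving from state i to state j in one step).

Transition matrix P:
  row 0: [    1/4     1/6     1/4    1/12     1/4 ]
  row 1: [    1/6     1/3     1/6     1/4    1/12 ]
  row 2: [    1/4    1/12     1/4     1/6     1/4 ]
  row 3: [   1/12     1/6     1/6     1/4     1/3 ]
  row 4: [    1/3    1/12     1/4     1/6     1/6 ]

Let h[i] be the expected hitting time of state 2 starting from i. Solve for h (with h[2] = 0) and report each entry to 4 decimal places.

First-step conditioning: h[2] = 0; for i ≠ 2, h[i] = 1 + Σ_k P[i][k]·h[k].
  h[0] = 1 + 1/4·h[0] + 1/6·h[1] + 1/12·h[3] + 1/4·h[4]
  h[1] = 1 + 1/6·h[0] + 1/3·h[1] + 1/4·h[3] + 1/12·h[4]
  h[3] = 1 + 1/12·h[0] + 1/6·h[1] + 1/4·h[3] + 1/3·h[4]
  h[4] = 1 + 1/3·h[0] + 1/12·h[1] + 1/6·h[3] + 1/6·h[4]
Solving the 4×4 linear system over states ≠ 2 gives exactly h = [15264/3389, 17100/3389, 0, 16788/3389, 15240/3389] (h[2] = 0 is the target).

h = [4.5040, 5.0457, 0.0000, 4.9537, 4.4969]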